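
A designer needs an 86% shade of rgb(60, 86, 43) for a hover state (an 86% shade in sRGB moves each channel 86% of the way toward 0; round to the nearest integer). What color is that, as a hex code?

#080C06

Per channel, c → c + 0.86(0 − c):
  R: 60 + 0.86×(0−60) = 60 − 51.6 = 8.4 → 8
  G: 86 + 0.86×(0−86) = 86 − 73.96 = 12.04 → 12
  B: 43 + 0.86×(0−43) = 43 − 36.98 = 6.02 → 6
rgb(8, 12, 6) = #080C06.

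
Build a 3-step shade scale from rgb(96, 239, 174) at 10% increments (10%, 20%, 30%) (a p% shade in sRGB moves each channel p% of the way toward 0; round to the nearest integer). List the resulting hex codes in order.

#56D79D, #4DBF8B, #43A77A

10%: (96 − 9.6 = 86.4→86, 239 − 23.9 = 215.1→215, 174 − 17.4 = 156.6→157) → #56D79D
20%: (96 − 19.2 = 76.8→77, 239 − 47.8 = 191.2→191, 174 − 34.8 = 139.2→139) → #4DBF8B
30%: (96 − 28.8 = 67.2→67, 239 − 71.7 = 167.3→167, 174 − 52.2 = 121.8→122) → #43A77A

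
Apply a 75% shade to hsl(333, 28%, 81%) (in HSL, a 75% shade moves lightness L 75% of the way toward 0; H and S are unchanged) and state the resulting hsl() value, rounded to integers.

hsl(333, 28%, 20%)

L moves 75% from 81 toward 0: 81 − 60.75 = 20.25 → 20.
H and S are unchanged.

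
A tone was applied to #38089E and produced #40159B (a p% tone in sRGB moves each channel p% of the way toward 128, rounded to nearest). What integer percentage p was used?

11%

#38089E is rgb(56, 8, 158); #40159B is rgb(64, 21, 155).
On the G channel (widest range): 21 ≈ 8 + (p/100)(128 − 8), so p ≈ 100×(21 − 8)/(128 − 8) = 1300/120 = 10.83.
p = 11 reproduces all three channels after rounding.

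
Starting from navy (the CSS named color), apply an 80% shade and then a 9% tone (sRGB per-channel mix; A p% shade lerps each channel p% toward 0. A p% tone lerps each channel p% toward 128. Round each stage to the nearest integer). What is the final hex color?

#0C0C23

CSS navy is rgb(0, 0, 128).
Per channel, c → c + 0.8(0 − c):
  R: 0 + 0.8×(0−0) = 0 + 0 = 0 → 0
  G: 0 + 0 = 0 → 0
  B: 128 + 0.8×(0−128) = 128 − 102.4 = 25.6 → 26
After the shade: rgb(0, 0, 26) = #00001A.
Per channel, c → c + 0.09(128 − c):
  R: 0 + 0.09×(128−0) = 0 + 11.52 = 11.52 → 12
  G: 0 + 0.09×(128−0) = 0 + 11.52 = 11.52 → 12
  B: 26 + 9.18 = 35.18 → 35
rgb(12, 12, 35) = #0C0C23.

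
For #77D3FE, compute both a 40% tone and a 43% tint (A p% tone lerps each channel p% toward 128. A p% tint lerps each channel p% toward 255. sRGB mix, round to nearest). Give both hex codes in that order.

#7BB2CC, #B1E6FE

#77D3FE is rgb(119, 211, 254).
40% tone:
  R: 119 + 0.4×(128−119) = 119 + 3.6 = 122.6 → 123
  G: 211 + 0.4×(128−211) = 211 − 33.2 = 177.8 → 178
  B: 254 + 0.4×(128−254) = 254 − 50.4 = 203.6 → 204
  → #7BB2CC
43% tint:
  R: 119 + 0.43×(255−119) = 119 + 58.48 = 177.48 → 177
  G: 211 + 0.43×(255−211) = 211 + 18.92 = 229.92 → 230
  B: 254 + 0.43×(255−254) = 254 + 0.43 = 254.43 → 254
  → #B1E6FE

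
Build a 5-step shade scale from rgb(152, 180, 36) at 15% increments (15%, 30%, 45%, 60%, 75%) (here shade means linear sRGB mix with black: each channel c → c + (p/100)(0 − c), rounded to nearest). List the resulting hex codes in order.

15%: (152 − 22.8 = 129.2→129, 180 − 27 = 153→153, 36 − 5.4 = 30.6→31) → #81991F
30%: (152 − 45.6 = 106.4→106, 180 − 54 = 126→126, 36 − 10.8 = 25.2→25) → #6A7E19
45%: (152 − 68.4 = 83.6→84, 180 − 81 = 99→99, 36 − 16.2 = 19.8→20) → #546314
60%: (152 − 91.2 = 60.8→61, 180 − 108 = 72→72, 36 − 21.6 = 14.4→14) → #3D480E
75%: (152 − 114 = 38→38, 180 − 135 = 45→45, 36 − 27 = 9→9) → #262D09

#81991F, #6A7E19, #546314, #3D480E, #262D09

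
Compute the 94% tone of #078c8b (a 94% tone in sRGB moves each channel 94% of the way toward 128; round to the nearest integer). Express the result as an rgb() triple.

rgb(121, 129, 129)

#078c8b is rgb(7, 140, 139).
Per channel, c → c + 0.94(128 − c):
  R: 7 + 0.94×(128−7) = 7 + 113.74 = 120.74 → 121
  G: 140 + 0.94×(128−140) = 140 − 11.28 = 128.72 → 129
  B: 139 + 0.94×(128−139) = 139 − 10.34 = 128.66 → 129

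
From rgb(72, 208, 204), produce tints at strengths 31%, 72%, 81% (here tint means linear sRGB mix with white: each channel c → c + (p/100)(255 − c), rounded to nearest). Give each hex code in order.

31%: (72 + 56.73 = 128.73→129, 208 + 14.57 = 222.57→223, 204 + 15.81 = 219.81→220) → #81DFDC
72%: (72 + 131.76 = 203.76→204, 208 + 33.84 = 241.84→242, 204 + 36.72 = 240.72→241) → #CCF2F1
81%: (72 + 148.23 = 220.23→220, 208 + 38.07 = 246.07→246, 204 + 41.31 = 245.31→245) → #DCF6F5

#81DFDC, #CCF2F1, #DCF6F5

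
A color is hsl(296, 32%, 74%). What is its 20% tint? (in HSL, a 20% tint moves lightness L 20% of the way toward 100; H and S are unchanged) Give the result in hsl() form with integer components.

L moves 20% from 74 toward 100: 74 + 5.2 = 79.2 → 79.
H and S are unchanged.

hsl(296, 32%, 79%)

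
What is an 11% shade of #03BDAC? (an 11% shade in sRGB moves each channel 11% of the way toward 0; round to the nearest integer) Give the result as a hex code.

#03A899

#03BDAC is rgb(3, 189, 172).
Lerp each channel 11% toward 0:
  R: 3 + 0.11×(0−3) = 3 − 0.33 = 2.67 → 3
  G: 189 − 20.79 = 168.21 → 168
  B: 172 + 0.11×(0−172) = 172 − 18.92 = 153.08 → 153
rgb(3, 168, 153) = #03A899.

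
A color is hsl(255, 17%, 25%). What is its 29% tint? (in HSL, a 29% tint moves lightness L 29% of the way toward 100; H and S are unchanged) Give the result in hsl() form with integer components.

L moves 29% from 25 toward 100: 25 + 21.75 = 46.75 → 47.
H and S are unchanged.

hsl(255, 17%, 47%)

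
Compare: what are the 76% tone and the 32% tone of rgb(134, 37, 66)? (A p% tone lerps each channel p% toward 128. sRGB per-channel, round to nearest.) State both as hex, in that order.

#816a71, #844256

76% tone:
  R: 134 + 0.76×(128−134) = 134 − 4.56 = 129.44 → 129
  G: 37 + 69.16 = 106.16 → 106
  B: 66 + 47.12 = 113.12 → 113
  → #816a71
32% tone:
  R: 134 + 0.32×(128−134) = 134 − 1.92 = 132.08 → 132
  G: 37 + 0.32×(128−37) = 37 + 29.12 = 66.12 → 66
  B: 66 + 0.32×(128−66) = 66 + 19.84 = 85.84 → 86
  → #844256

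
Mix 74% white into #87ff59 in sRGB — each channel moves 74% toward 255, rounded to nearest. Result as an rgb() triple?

#87ff59 is rgb(135, 255, 89).
A 74% tint moves each channel 74% toward 255:
  R: 135 + 0.74×(255−135) = 135 + 88.8 = 223.8 → 224
  G: 255 + 0.74×(255−255) = 255 + 0 = 255 → 255
  B: 89 + 122.84 = 211.84 → 212

rgb(224, 255, 212)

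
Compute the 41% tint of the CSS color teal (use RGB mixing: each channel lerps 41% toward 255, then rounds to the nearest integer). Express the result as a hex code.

CSS teal is rgb(0, 128, 128).
Lerp each channel 41% toward 255:
  R: 0 + 0.41×(255−0) = 0 + 104.55 = 104.55 → 105
  G: 128 + 52.07 = 180.07 → 180
  B: 128 + 0.41×(255−128) = 128 + 52.07 = 180.07 → 180
rgb(105, 180, 180) = #69B4B4.

#69B4B4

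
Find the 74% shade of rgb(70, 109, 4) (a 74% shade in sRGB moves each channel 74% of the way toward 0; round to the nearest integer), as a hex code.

Lerp each channel 74% toward 0:
  R: 70 + 0.74×(0−70) = 70 − 51.8 = 18.2 → 18
  G: 109 + 0.74×(0−109) = 109 − 80.66 = 28.34 → 28
  B: 4 + 0.74×(0−4) = 4 − 2.96 = 1.04 → 1
rgb(18, 28, 1) = #121c01.

#121c01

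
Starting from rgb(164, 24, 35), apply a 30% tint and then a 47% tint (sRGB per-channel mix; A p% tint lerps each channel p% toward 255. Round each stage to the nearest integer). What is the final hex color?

Per channel, c → c + 0.3(255 − c):
  R: 164 + 0.3×(255−164) = 164 + 27.3 = 191.3 → 191
  G: 24 + 0.3×(255−24) = 24 + 69.3 = 93.3 → 93
  B: 35 + 66 = 101 → 101
After the tint: rgb(191, 93, 101) = #bf5d65.
A 47% tint moves each channel 47% toward 255:
  R: 191 + 0.47×(255−191) = 191 + 30.08 = 221.08 → 221
  G: 93 + 76.14 = 169.14 → 169
  B: 101 + 72.38 = 173.38 → 173
rgb(221, 169, 173) = #dda9ad.

#dda9ad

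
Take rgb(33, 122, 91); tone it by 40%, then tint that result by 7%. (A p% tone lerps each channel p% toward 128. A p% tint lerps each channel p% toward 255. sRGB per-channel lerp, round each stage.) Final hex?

#548574

A 40% tone moves each channel 40% toward 128:
  R: 33 + 0.4×(128−33) = 33 + 38 = 71 → 71
  G: 122 + 0.4×(128−122) = 122 + 2.4 = 124.4 → 124
  B: 91 + 14.8 = 105.8 → 106
After the tone: rgb(71, 124, 106) = #477C6A.
A 7% tint moves each channel 7% toward 255:
  R: 71 + 12.88 = 83.88 → 84
  G: 124 + 9.17 = 133.17 → 133
  B: 106 + 0.07×(255−106) = 106 + 10.43 = 116.43 → 116
rgb(84, 133, 116) = #548574.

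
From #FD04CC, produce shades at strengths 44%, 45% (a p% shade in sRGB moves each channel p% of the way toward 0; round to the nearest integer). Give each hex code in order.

#FD04CC is rgb(253, 4, 204).
44%: (253 − 111.32 = 141.68→142, 4 − 1.76 = 2.24→2, 204 − 89.76 = 114.24→114) → #8E0272
45%: (253 − 113.85 = 139.15→139, 4 − 1.8 = 2.2→2, 204 − 91.8 = 112.2→112) → #8B0270

#8E0272, #8B0270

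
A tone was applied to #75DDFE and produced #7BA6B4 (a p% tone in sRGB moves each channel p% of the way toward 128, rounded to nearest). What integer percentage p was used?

59%

#75DDFE is rgb(117, 221, 254); #7BA6B4 is rgb(123, 166, 180).
On the B channel (widest range): 180 ≈ 254 + (p/100)(128 − 254), so p ≈ 100×(180 − 254)/(128 − 254) = -7400/-126 = 58.73.
p = 59 reproduces all three channels after rounding.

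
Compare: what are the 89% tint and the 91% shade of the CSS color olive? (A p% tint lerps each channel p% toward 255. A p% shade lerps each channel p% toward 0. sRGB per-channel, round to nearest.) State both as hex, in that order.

#F1F1E3, #0C0C00

CSS olive is rgb(128, 128, 0).
89% tint:
  R: 128 + 0.89×(255−128) = 128 + 113.03 = 241.03 → 241
  G: 128 + 0.89×(255−128) = 128 + 113.03 = 241.03 → 241
  B: 0 + 226.95 = 226.95 → 227
  → #F1F1E3
91% shade:
  R: 128 + 0.91×(0−128) = 128 − 116.48 = 11.52 → 12
  G: 128 + 0.91×(0−128) = 128 − 116.48 = 11.52 → 12
  B: 0 + 0.91×(0−0) = 0 + 0 = 0 → 0
  → #0C0C00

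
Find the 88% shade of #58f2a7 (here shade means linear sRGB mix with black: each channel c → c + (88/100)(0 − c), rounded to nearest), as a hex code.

#58f2a7 is rgb(88, 242, 167).
Per channel, c → c + 0.88(0 − c):
  R: 88 − 77.44 = 10.56 → 11
  G: 242 + 0.88×(0−242) = 242 − 212.96 = 29.04 → 29
  B: 167 + 0.88×(0−167) = 167 − 146.96 = 20.04 → 20
rgb(11, 29, 20) = #0b1d14.

#0b1d14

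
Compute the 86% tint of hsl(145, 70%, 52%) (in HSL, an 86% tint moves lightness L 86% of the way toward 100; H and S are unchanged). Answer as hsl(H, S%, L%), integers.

hsl(145, 70%, 93%)

L moves 86% from 52 toward 100: 52 + 41.28 = 93.28 → 93.
H and S are unchanged.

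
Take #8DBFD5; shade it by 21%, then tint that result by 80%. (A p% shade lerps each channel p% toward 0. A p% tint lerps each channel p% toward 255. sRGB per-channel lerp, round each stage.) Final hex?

#E2EAEE

#8DBFD5 is rgb(141, 191, 213).
Lerp each channel 21% toward 0:
  R: 141 + 0.21×(0−141) = 141 − 29.61 = 111.39 → 111
  G: 191 + 0.21×(0−191) = 191 − 40.11 = 150.89 → 151
  B: 213 + 0.21×(0−213) = 213 − 44.73 = 168.27 → 168
After the shade: rgb(111, 151, 168) = #6F97A8.
Lerp each channel 80% toward 255:
  R: 111 + 0.8×(255−111) = 111 + 115.2 = 226.2 → 226
  G: 151 + 83.2 = 234.2 → 234
  B: 168 + 0.8×(255−168) = 168 + 69.6 = 237.6 → 238
rgb(226, 234, 238) = #E2EAEE.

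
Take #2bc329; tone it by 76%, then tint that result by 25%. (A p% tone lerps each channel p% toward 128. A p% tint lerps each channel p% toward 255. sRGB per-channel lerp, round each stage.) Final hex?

#91ac90

#2bc329 is rgb(43, 195, 41).
A 76% tone moves each channel 76% toward 128:
  R: 43 + 0.76×(128−43) = 43 + 64.6 = 107.6 → 108
  G: 195 + 0.76×(128−195) = 195 − 50.92 = 144.08 → 144
  B: 41 + 0.76×(128−41) = 41 + 66.12 = 107.12 → 107
After the tone: rgb(108, 144, 107) = #6c906b.
Per channel, c → c + 0.25(255 − c):
  R: 108 + 0.25×(255−108) = 108 + 36.75 = 144.75 → 145
  G: 144 + 0.25×(255−144) = 144 + 27.75 = 171.75 → 172
  B: 107 + 37 = 144 → 144
rgb(145, 172, 144) = #91ac90.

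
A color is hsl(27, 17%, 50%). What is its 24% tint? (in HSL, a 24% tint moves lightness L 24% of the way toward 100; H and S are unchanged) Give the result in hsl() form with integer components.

hsl(27, 17%, 62%)

L moves 24% from 50 toward 100: 50 + 12 = 62 → 62.
H and S are unchanged.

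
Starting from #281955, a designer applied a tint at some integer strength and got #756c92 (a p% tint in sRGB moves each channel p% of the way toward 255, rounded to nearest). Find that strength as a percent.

#281955 is rgb(40, 25, 85); #756c92 is rgb(117, 108, 146).
On the G channel (widest range): 108 ≈ 25 + (p/100)(255 − 25), so p ≈ 100×(108 − 25)/(255 − 25) = 8300/230 = 36.09.
p = 36 reproduces all three channels after rounding.

36%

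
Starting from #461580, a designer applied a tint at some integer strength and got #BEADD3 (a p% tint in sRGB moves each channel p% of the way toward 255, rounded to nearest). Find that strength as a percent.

#461580 is rgb(70, 21, 128); #BEADD3 is rgb(190, 173, 211).
On the G channel (widest range): 173 ≈ 21 + (p/100)(255 − 21), so p ≈ 100×(173 − 21)/(255 − 21) = 15200/234 = 64.96.
p = 65 reproduces all three channels after rounding.

65%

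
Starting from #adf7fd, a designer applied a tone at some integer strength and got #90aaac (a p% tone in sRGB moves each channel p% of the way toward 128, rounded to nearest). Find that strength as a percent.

#adf7fd is rgb(173, 247, 253); #90aaac is rgb(144, 170, 172).
On the B channel (widest range): 172 ≈ 253 + (p/100)(128 − 253), so p ≈ 100×(172 − 253)/(128 − 253) = -8100/-125 = 64.80.
p = 65 reproduces all three channels after rounding.

65%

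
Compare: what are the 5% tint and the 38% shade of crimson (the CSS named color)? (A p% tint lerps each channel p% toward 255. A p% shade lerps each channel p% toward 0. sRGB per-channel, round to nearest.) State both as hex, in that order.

#de2046, #880c25

CSS crimson is rgb(220, 20, 60).
5% tint:
  R: 220 + 0.05×(255−220) = 220 + 1.75 = 221.75 → 222
  G: 20 + 11.75 = 31.75 → 32
  B: 60 + 0.05×(255−60) = 60 + 9.75 = 69.75 → 70
  → #de2046
38% shade:
  R: 220 + 0.38×(0−220) = 220 − 83.6 = 136.4 → 136
  G: 20 + 0.38×(0−20) = 20 − 7.6 = 12.4 → 12
  B: 60 + 0.38×(0−60) = 60 − 22.8 = 37.2 → 37
  → #880c25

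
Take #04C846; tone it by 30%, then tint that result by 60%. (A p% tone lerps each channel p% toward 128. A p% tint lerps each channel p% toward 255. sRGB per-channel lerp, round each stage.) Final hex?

#A9E0BC

#04C846 is rgb(4, 200, 70).
Per channel, c → c + 0.3(128 − c):
  R: 4 + 0.3×(128−4) = 4 + 37.2 = 41.2 → 41
  G: 200 + 0.3×(128−200) = 200 − 21.6 = 178.4 → 178
  B: 70 + 17.4 = 87.4 → 87
After the tone: rgb(41, 178, 87) = #29B257.
Per channel, c → c + 0.6(255 − c):
  R: 41 + 0.6×(255−41) = 41 + 128.4 = 169.4 → 169
  G: 178 + 0.6×(255−178) = 178 + 46.2 = 224.2 → 224
  B: 87 + 0.6×(255−87) = 87 + 100.8 = 187.8 → 188
rgb(169, 224, 188) = #A9E0BC.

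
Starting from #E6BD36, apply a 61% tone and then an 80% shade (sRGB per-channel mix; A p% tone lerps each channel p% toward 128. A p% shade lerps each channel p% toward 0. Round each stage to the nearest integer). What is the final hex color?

#221E14

#E6BD36 is rgb(230, 189, 54).
A 61% tone moves each channel 61% toward 128:
  R: 230 − 62.22 = 167.78 → 168
  G: 189 − 37.21 = 151.79 → 152
  B: 54 + 0.61×(128−54) = 54 + 45.14 = 99.14 → 99
After the tone: rgb(168, 152, 99) = #A89863.
An 80% shade moves each channel 80% toward 0:
  R: 168 + 0.8×(0−168) = 168 − 134.4 = 33.6 → 34
  G: 152 − 121.6 = 30.4 → 30
  B: 99 + 0.8×(0−99) = 99 − 79.2 = 19.8 → 20
rgb(34, 30, 20) = #221E14.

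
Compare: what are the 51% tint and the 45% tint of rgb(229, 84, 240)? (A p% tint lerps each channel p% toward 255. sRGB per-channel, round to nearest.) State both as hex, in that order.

#F2ABF8, #F1A1F7

51% tint:
  R: 229 + 13.26 = 242.26 → 242
  G: 84 + 0.51×(255−84) = 84 + 87.21 = 171.21 → 171
  B: 240 + 0.51×(255−240) = 240 + 7.65 = 247.65 → 248
  → #F2ABF8
45% tint:
  R: 229 + 11.7 = 240.7 → 241
  G: 84 + 0.45×(255−84) = 84 + 76.95 = 160.95 → 161
  B: 240 + 0.45×(255−240) = 240 + 6.75 = 246.75 → 247
  → #F1A1F7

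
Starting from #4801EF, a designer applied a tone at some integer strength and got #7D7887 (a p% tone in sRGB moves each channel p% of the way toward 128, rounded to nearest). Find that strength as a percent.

#4801EF is rgb(72, 1, 239); #7D7887 is rgb(125, 120, 135).
On the G channel (widest range): 120 ≈ 1 + (p/100)(128 − 1), so p ≈ 100×(120 − 1)/(128 − 1) = 11900/127 = 93.70.
p = 94 reproduces all three channels after rounding.

94%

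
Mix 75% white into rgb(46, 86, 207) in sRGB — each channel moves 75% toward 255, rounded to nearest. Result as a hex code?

A 75% tint moves each channel 75% toward 255:
  R: 46 + 0.75×(255−46) = 46 + 156.75 = 202.75 → 203
  G: 86 + 126.75 = 212.75 → 213
  B: 207 + 0.75×(255−207) = 207 + 36 = 243 → 243
rgb(203, 213, 243) = #CBD5F3.

#CBD5F3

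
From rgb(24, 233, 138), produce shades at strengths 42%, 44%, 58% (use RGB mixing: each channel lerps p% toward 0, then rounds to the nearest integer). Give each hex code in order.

42%: (24 − 10.08 = 13.92→14, 233 − 97.86 = 135.14→135, 138 − 57.96 = 80.04→80) → #0E8750
44%: (24 − 10.56 = 13.44→13, 233 − 102.52 = 130.48→130, 138 − 60.72 = 77.28→77) → #0D824D
58%: (24 − 13.92 = 10.08→10, 233 − 135.14 = 97.86→98, 138 − 80.04 = 57.96→58) → #0A623A

#0E8750, #0D824D, #0A623A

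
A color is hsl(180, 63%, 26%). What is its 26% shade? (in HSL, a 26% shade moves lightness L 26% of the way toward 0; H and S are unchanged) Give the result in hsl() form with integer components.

L moves 26% from 26 toward 0: 26 − 6.76 = 19.24 → 19.
H and S are unchanged.

hsl(180, 63%, 19%)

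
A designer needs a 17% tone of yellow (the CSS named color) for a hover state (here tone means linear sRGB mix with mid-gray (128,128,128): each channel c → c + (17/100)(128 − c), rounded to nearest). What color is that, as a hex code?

#E9E916

CSS yellow is rgb(255, 255, 0).
Per channel, c → c + 0.17(128 − c):
  R: 255 + 0.17×(128−255) = 255 − 21.59 = 233.41 → 233
  G: 255 + 0.17×(128−255) = 255 − 21.59 = 233.41 → 233
  B: 0 + 0.17×(128−0) = 0 + 21.76 = 21.76 → 22
rgb(233, 233, 22) = #E9E916.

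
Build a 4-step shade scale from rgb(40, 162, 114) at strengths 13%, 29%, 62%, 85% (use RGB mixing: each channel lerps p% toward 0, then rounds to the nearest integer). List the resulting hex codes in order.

#238D63, #1C7351, #0F3E2B, #061811

13%: (40 − 5.2 = 34.8→35, 162 − 21.06 = 140.94→141, 114 − 14.82 = 99.18→99) → #238D63
29%: (40 − 11.6 = 28.4→28, 162 − 46.98 = 115.02→115, 114 − 33.06 = 80.94→81) → #1C7351
62%: (40 − 24.8 = 15.2→15, 162 − 100.44 = 61.56→62, 114 − 70.68 = 43.32→43) → #0F3E2B
85%: (40 − 34 = 6→6, 162 − 137.7 = 24.3→24, 114 − 96.9 = 17.1→17) → #061811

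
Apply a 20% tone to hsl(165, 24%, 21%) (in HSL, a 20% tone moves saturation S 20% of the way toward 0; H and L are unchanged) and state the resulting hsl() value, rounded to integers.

S moves 20% from 24 toward 0: 24 − 4.8 = 19.2 → 19.
H and L are unchanged.

hsl(165, 19%, 21%)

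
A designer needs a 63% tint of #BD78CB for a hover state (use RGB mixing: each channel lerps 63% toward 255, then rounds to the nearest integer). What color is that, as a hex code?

#E7CDEC

#BD78CB is rgb(189, 120, 203).
Lerp each channel 63% toward 255:
  R: 189 + 41.58 = 230.58 → 231
  G: 120 + 0.63×(255−120) = 120 + 85.05 = 205.05 → 205
  B: 203 + 32.76 = 235.76 → 236
rgb(231, 205, 236) = #E7CDEC.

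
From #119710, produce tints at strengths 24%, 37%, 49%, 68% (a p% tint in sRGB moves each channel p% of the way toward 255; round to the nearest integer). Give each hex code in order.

#119710 is rgb(17, 151, 16).
24%: (17 + 57.12 = 74.12→74, 151 + 24.96 = 175.96→176, 16 + 57.36 = 73.36→73) → #4AB049
37%: (17 + 88.06 = 105.06→105, 151 + 38.48 = 189.48→189, 16 + 88.43 = 104.43→104) → #69BD68
49%: (17 + 116.62 = 133.62→134, 151 + 50.96 = 201.96→202, 16 + 117.11 = 133.11→133) → #86CA85
68%: (17 + 161.84 = 178.84→179, 151 + 70.72 = 221.72→222, 16 + 162.52 = 178.52→179) → #B3DEB3

#4AB049, #69BD68, #86CA85, #B3DEB3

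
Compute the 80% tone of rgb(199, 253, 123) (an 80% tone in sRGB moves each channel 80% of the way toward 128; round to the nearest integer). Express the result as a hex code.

Per channel, c → c + 0.8(128 − c):
  R: 199 + 0.8×(128−199) = 199 − 56.8 = 142.2 → 142
  G: 253 + 0.8×(128−253) = 253 − 100 = 153 → 153
  B: 123 + 0.8×(128−123) = 123 + 4 = 127 → 127
rgb(142, 153, 127) = #8E997F.

#8E997F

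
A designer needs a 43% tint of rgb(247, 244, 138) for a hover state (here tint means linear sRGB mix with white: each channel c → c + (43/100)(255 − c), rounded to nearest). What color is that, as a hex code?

#FAF9BC

A 43% tint moves each channel 43% toward 255:
  R: 247 + 0.43×(255−247) = 247 + 3.44 = 250.44 → 250
  G: 244 + 0.43×(255−244) = 244 + 4.73 = 248.73 → 249
  B: 138 + 0.43×(255−138) = 138 + 50.31 = 188.31 → 188
rgb(250, 249, 188) = #FAF9BC.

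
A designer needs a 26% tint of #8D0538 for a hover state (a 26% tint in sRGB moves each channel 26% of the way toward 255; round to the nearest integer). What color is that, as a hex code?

#AB466C

#8D0538 is rgb(141, 5, 56).
A 26% tint moves each channel 26% toward 255:
  R: 141 + 29.64 = 170.64 → 171
  G: 5 + 0.26×(255−5) = 5 + 65 = 70 → 70
  B: 56 + 51.74 = 107.74 → 108
rgb(171, 70, 108) = #AB466C.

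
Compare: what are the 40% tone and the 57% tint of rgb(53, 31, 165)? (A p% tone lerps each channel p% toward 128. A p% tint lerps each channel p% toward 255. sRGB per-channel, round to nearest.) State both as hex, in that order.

40% tone:
  R: 53 + 30 = 83 → 83
  G: 31 + 0.4×(128−31) = 31 + 38.8 = 69.8 → 70
  B: 165 − 14.8 = 150.2 → 150
  → #534696
57% tint:
  R: 53 + 0.57×(255−53) = 53 + 115.14 = 168.14 → 168
  G: 31 + 0.57×(255−31) = 31 + 127.68 = 158.68 → 159
  B: 165 + 0.57×(255−165) = 165 + 51.3 = 216.3 → 216
  → #A89FD8

#534696, #A89FD8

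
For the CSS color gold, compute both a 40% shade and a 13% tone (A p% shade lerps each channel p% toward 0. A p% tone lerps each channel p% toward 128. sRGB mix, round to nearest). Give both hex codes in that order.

#998100, #eecc11

CSS gold is rgb(255, 215, 0).
40% shade:
  R: 255 + 0.4×(0−255) = 255 − 102 = 153 → 153
  G: 215 + 0.4×(0−215) = 215 − 86 = 129 → 129
  B: 0 + 0.4×(0−0) = 0 + 0 = 0 → 0
  → #998100
13% tone:
  R: 255 − 16.51 = 238.49 → 238
  G: 215 + 0.13×(128−215) = 215 − 11.31 = 203.69 → 204
  B: 0 + 0.13×(128−0) = 0 + 16.64 = 16.64 → 17
  → #eecc11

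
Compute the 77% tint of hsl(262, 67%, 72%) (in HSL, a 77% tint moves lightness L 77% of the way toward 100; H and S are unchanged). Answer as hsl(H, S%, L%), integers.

L moves 77% from 72 toward 100: 72 + 21.56 = 93.56 → 94.
H and S are unchanged.

hsl(262, 67%, 94%)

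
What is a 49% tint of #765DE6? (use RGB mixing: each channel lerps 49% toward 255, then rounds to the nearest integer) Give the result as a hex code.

#765DE6 is rgb(118, 93, 230).
A 49% tint moves each channel 49% toward 255:
  R: 118 + 0.49×(255−118) = 118 + 67.13 = 185.13 → 185
  G: 93 + 79.38 = 172.38 → 172
  B: 230 + 0.49×(255−230) = 230 + 12.25 = 242.25 → 242
rgb(185, 172, 242) = #B9ACF2.

#B9ACF2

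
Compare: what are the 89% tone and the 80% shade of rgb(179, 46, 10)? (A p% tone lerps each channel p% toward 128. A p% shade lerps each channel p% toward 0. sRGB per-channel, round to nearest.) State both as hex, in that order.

#867773, #240902

89% tone:
  R: 179 − 45.39 = 133.61 → 134
  G: 46 + 72.98 = 118.98 → 119
  B: 10 + 0.89×(128−10) = 10 + 105.02 = 115.02 → 115
  → #867773
80% shade:
  R: 179 + 0.8×(0−179) = 179 − 143.2 = 35.8 → 36
  G: 46 + 0.8×(0−46) = 46 − 36.8 = 9.2 → 9
  B: 10 + 0.8×(0−10) = 10 − 8 = 2 → 2
  → #240902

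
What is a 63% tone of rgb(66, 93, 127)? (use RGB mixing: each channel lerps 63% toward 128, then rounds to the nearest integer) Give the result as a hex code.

#697380

Per channel, c → c + 0.63(128 − c):
  R: 66 + 39.06 = 105.06 → 105
  G: 93 + 0.63×(128−93) = 93 + 22.05 = 115.05 → 115
  B: 127 + 0.63×(128−127) = 127 + 0.63 = 127.63 → 128
rgb(105, 115, 128) = #697380.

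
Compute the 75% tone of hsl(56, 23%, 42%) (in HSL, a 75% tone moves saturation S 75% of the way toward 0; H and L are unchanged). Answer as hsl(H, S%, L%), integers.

hsl(56, 6%, 42%)

S moves 75% from 23 toward 0: 23 − 17.25 = 5.75 → 6.
H and L are unchanged.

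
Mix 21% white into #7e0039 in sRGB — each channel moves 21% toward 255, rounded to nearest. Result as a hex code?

#993663

#7e0039 is rgb(126, 0, 57).
Lerp each channel 21% toward 255:
  R: 126 + 0.21×(255−126) = 126 + 27.09 = 153.09 → 153
  G: 0 + 0.21×(255−0) = 0 + 53.55 = 53.55 → 54
  B: 57 + 0.21×(255−57) = 57 + 41.58 = 98.58 → 99
rgb(153, 54, 99) = #993663.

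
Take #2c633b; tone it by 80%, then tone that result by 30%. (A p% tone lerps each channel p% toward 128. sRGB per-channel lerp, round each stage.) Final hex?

#747c76

#2c633b is rgb(44, 99, 59).
Per channel, c → c + 0.8(128 − c):
  R: 44 + 0.8×(128−44) = 44 + 67.2 = 111.2 → 111
  G: 99 + 23.2 = 122.2 → 122
  B: 59 + 55.2 = 114.2 → 114
After the tone: rgb(111, 122, 114) = #6f7a72.
A 30% tone moves each channel 30% toward 128:
  R: 111 + 0.3×(128−111) = 111 + 5.1 = 116.1 → 116
  G: 122 + 0.3×(128−122) = 122 + 1.8 = 123.8 → 124
  B: 114 + 4.2 = 118.2 → 118
rgb(116, 124, 118) = #747c76.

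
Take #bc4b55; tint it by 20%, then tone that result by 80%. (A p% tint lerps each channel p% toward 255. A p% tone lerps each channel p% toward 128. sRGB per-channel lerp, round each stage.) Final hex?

#bc4b55 is rgb(188, 75, 85).
Per channel, c → c + 0.2(255 − c):
  R: 188 + 13.4 = 201.4 → 201
  G: 75 + 0.2×(255−75) = 75 + 36 = 111 → 111
  B: 85 + 0.2×(255−85) = 85 + 34 = 119 → 119
After the tint: rgb(201, 111, 119) = #c96f77.
Per channel, c → c + 0.8(128 − c):
  R: 201 − 58.4 = 142.6 → 143
  G: 111 + 0.8×(128−111) = 111 + 13.6 = 124.6 → 125
  B: 119 + 7.2 = 126.2 → 126
rgb(143, 125, 126) = #8f7d7e.

#8f7d7e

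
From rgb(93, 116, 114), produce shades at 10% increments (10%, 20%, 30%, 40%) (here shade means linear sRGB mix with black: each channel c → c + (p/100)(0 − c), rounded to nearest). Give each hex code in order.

#546867, #4A5D5B, #415150, #384644

10%: (93 − 9.3 = 83.7→84, 116 − 11.6 = 104.4→104, 114 − 11.4 = 102.6→103) → #546867
20%: (93 − 18.6 = 74.4→74, 116 − 23.2 = 92.8→93, 114 − 22.8 = 91.2→91) → #4A5D5B
30%: (93 − 27.9 = 65.1→65, 116 − 34.8 = 81.2→81, 114 − 34.2 = 79.8→80) → #415150
40%: (93 − 37.2 = 55.8→56, 116 − 46.4 = 69.6→70, 114 − 45.6 = 68.4→68) → #384644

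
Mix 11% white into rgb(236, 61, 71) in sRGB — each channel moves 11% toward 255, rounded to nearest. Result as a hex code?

An 11% tint moves each channel 11% toward 255:
  R: 236 + 2.09 = 238.09 → 238
  G: 61 + 21.34 = 82.34 → 82
  B: 71 + 20.24 = 91.24 → 91
rgb(238, 82, 91) = #EE525B.

#EE525B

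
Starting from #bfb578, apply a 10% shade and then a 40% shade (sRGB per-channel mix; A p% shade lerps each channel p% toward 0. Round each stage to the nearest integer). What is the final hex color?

#676241

#bfb578 is rgb(191, 181, 120).
Per channel, c → c + 0.1(0 − c):
  R: 191 − 19.1 = 171.9 → 172
  G: 181 + 0.1×(0−181) = 181 − 18.1 = 162.9 → 163
  B: 120 + 0.1×(0−120) = 120 − 12 = 108 → 108
After the shade: rgb(172, 163, 108) = #aca36c.
Per channel, c → c + 0.4(0 − c):
  R: 172 + 0.4×(0−172) = 172 − 68.8 = 103.2 → 103
  G: 163 + 0.4×(0−163) = 163 − 65.2 = 97.8 → 98
  B: 108 − 43.2 = 64.8 → 65
rgb(103, 98, 65) = #676241.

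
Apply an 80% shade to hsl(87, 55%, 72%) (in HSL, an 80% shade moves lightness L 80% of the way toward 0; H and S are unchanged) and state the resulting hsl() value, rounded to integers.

hsl(87, 55%, 14%)

L moves 80% from 72 toward 0: 72 − 57.6 = 14.4 → 14.
H and S are unchanged.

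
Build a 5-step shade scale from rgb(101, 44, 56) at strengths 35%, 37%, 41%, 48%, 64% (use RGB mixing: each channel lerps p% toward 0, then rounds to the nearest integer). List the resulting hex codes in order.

35%: (101 − 35.35 = 65.65→66, 44 − 15.4 = 28.6→29, 56 − 19.6 = 36.4→36) → #421d24
37%: (101 − 37.37 = 63.63→64, 44 − 16.28 = 27.72→28, 56 − 20.72 = 35.28→35) → #401c23
41%: (101 − 41.41 = 59.59→60, 44 − 18.04 = 25.96→26, 56 − 22.96 = 33.04→33) → #3c1a21
48%: (101 − 48.48 = 52.52→53, 44 − 21.12 = 22.88→23, 56 − 26.88 = 29.12→29) → #35171d
64%: (101 − 64.64 = 36.36→36, 44 − 28.16 = 15.84→16, 56 − 35.84 = 20.16→20) → #241014

#421d24, #401c23, #3c1a21, #35171d, #241014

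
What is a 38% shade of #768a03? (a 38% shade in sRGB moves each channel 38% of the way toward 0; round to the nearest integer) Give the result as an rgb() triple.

#768a03 is rgb(118, 138, 3).
A 38% shade moves each channel 38% toward 0:
  R: 118 + 0.38×(0−118) = 118 − 44.84 = 73.16 → 73
  G: 138 + 0.38×(0−138) = 138 − 52.44 = 85.56 → 86
  B: 3 + 0.38×(0−3) = 3 − 1.14 = 1.86 → 2

rgb(73, 86, 2)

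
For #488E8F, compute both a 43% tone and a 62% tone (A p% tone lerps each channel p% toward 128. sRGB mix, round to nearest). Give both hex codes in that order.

#608889, #6B8586

#488E8F is rgb(72, 142, 143).
43% tone:
  R: 72 + 0.43×(128−72) = 72 + 24.08 = 96.08 → 96
  G: 142 + 0.43×(128−142) = 142 − 6.02 = 135.98 → 136
  B: 143 + 0.43×(128−143) = 143 − 6.45 = 136.55 → 137
  → #608889
62% tone:
  R: 72 + 0.62×(128−72) = 72 + 34.72 = 106.72 → 107
  G: 142 − 8.68 = 133.32 → 133
  B: 143 − 9.3 = 133.7 → 134
  → #6B8586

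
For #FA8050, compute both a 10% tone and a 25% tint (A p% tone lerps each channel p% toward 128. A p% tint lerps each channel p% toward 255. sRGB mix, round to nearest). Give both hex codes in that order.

#EE8055, #FBA07C

#FA8050 is rgb(250, 128, 80).
10% tone:
  R: 250 + 0.1×(128−250) = 250 − 12.2 = 237.8 → 238
  G: 128 + 0 = 128 → 128
  B: 80 + 0.1×(128−80) = 80 + 4.8 = 84.8 → 85
  → #EE8055
25% tint:
  R: 250 + 1.25 = 251.25 → 251
  G: 128 + 0.25×(255−128) = 128 + 31.75 = 159.75 → 160
  B: 80 + 43.75 = 123.75 → 124
  → #FBA07C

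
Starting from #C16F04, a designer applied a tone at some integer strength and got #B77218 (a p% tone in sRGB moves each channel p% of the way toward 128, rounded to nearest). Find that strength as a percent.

#C16F04 is rgb(193, 111, 4); #B77218 is rgb(183, 114, 24).
On the B channel (widest range): 24 ≈ 4 + (p/100)(128 − 4), so p ≈ 100×(24 − 4)/(128 − 4) = 2000/124 = 16.13.
p = 16 reproduces all three channels after rounding.

16%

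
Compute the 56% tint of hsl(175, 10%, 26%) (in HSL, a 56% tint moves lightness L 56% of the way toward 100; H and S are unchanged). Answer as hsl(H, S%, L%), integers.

hsl(175, 10%, 67%)

L moves 56% from 26 toward 100: 26 + 41.44 = 67.44 → 67.
H and S are unchanged.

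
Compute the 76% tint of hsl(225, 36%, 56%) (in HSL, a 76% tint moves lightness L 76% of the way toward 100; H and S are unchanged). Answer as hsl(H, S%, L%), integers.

L moves 76% from 56 toward 100: 56 + 33.44 = 89.44 → 89.
H and S are unchanged.

hsl(225, 36%, 89%)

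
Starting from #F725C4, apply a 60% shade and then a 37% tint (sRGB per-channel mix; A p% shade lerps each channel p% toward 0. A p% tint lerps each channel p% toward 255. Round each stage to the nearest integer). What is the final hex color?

#F725C4 is rgb(247, 37, 196).
A 60% shade moves each channel 60% toward 0:
  R: 247 + 0.6×(0−247) = 247 − 148.2 = 98.8 → 99
  G: 37 − 22.2 = 14.8 → 15
  B: 196 − 117.6 = 78.4 → 78
After the shade: rgb(99, 15, 78) = #630F4E.
A 37% tint moves each channel 37% toward 255:
  R: 99 + 57.72 = 156.72 → 157
  G: 15 + 0.37×(255−15) = 15 + 88.8 = 103.8 → 104
  B: 78 + 65.49 = 143.49 → 143
rgb(157, 104, 143) = #9D688F.

#9D688F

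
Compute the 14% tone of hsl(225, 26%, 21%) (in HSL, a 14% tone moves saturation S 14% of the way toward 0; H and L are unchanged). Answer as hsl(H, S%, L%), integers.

hsl(225, 22%, 21%)

S moves 14% from 26 toward 0: 26 − 3.64 = 22.36 → 22.
H and L are unchanged.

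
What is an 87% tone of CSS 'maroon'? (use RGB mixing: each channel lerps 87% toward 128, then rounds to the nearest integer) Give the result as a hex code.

#806F6F

CSS maroon is rgb(128, 0, 0).
An 87% tone moves each channel 87% toward 128:
  R: 128 + 0.87×(128−128) = 128 + 0 = 128 → 128
  G: 0 + 111.36 = 111.36 → 111
  B: 0 + 111.36 = 111.36 → 111
rgb(128, 111, 111) = #806F6F.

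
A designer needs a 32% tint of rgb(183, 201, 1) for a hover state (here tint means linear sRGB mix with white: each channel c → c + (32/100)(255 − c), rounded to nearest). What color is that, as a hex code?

A 32% tint moves each channel 32% toward 255:
  R: 183 + 0.32×(255−183) = 183 + 23.04 = 206.04 → 206
  G: 201 + 17.28 = 218.28 → 218
  B: 1 + 81.28 = 82.28 → 82
rgb(206, 218, 82) = #ceda52.

#ceda52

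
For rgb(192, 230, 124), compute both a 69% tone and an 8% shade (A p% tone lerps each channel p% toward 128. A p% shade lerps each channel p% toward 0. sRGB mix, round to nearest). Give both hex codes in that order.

#94A07F, #B1D472

69% tone:
  R: 192 − 44.16 = 147.84 → 148
  G: 230 − 70.38 = 159.62 → 160
  B: 124 + 2.76 = 126.76 → 127
  → #94A07F
8% shade:
  R: 192 + 0.08×(0−192) = 192 − 15.36 = 176.64 → 177
  G: 230 + 0.08×(0−230) = 230 − 18.4 = 211.6 → 212
  B: 124 + 0.08×(0−124) = 124 − 9.92 = 114.08 → 114
  → #B1D472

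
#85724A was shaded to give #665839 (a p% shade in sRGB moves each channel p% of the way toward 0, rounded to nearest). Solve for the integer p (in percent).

23%

#85724A is rgb(133, 114, 74); #665839 is rgb(102, 88, 57).
On the R channel (widest range): 102 ≈ 133 + (p/100)(0 − 133), so p ≈ 100×(102 − 133)/(0 − 133) = -3100/-133 = 23.31.
p = 23 reproduces all three channels after rounding.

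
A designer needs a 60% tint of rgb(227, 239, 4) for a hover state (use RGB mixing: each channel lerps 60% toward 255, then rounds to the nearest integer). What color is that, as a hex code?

Per channel, c → c + 0.6(255 − c):
  R: 227 + 0.6×(255−227) = 227 + 16.8 = 243.8 → 244
  G: 239 + 0.6×(255−239) = 239 + 9.6 = 248.6 → 249
  B: 4 + 0.6×(255−4) = 4 + 150.6 = 154.6 → 155
rgb(244, 249, 155) = #F4F99B.

#F4F99B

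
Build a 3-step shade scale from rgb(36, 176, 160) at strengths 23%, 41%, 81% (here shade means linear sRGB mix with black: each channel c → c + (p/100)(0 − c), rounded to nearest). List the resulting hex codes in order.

23%: (36 − 8.28 = 27.72→28, 176 − 40.48 = 135.52→136, 160 − 36.8 = 123.2→123) → #1C887B
41%: (36 − 14.76 = 21.24→21, 176 − 72.16 = 103.84→104, 160 − 65.6 = 94.4→94) → #15685E
81%: (36 − 29.16 = 6.84→7, 176 − 142.56 = 33.44→33, 160 − 129.6 = 30.4→30) → #07211E

#1C887B, #15685E, #07211E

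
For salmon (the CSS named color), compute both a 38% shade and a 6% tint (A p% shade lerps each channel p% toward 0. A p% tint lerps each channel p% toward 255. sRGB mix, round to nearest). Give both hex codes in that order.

#9B4F47, #FA887A

CSS salmon is rgb(250, 128, 114).
38% shade:
  R: 250 + 0.38×(0−250) = 250 − 95 = 155 → 155
  G: 128 + 0.38×(0−128) = 128 − 48.64 = 79.36 → 79
  B: 114 − 43.32 = 70.68 → 71
  → #9B4F47
6% tint:
  R: 250 + 0.06×(255−250) = 250 + 0.3 = 250.3 → 250
  G: 128 + 7.62 = 135.62 → 136
  B: 114 + 0.06×(255−114) = 114 + 8.46 = 122.46 → 122
  → #FA887A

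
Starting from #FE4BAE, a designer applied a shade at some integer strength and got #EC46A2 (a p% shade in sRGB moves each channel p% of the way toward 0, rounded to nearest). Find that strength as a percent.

#FE4BAE is rgb(254, 75, 174); #EC46A2 is rgb(236, 70, 162).
On the R channel (widest range): 236 ≈ 254 + (p/100)(0 − 254), so p ≈ 100×(236 − 254)/(0 − 254) = -1800/-254 = 7.09.
p = 7 reproduces all three channels after rounding.

7%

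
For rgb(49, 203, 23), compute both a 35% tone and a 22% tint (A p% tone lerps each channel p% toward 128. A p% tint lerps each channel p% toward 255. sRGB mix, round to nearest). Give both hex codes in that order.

35% tone:
  R: 49 + 0.35×(128−49) = 49 + 27.65 = 76.65 → 77
  G: 203 + 0.35×(128−203) = 203 − 26.25 = 176.75 → 177
  B: 23 + 0.35×(128−23) = 23 + 36.75 = 59.75 → 60
  → #4DB13C
22% tint:
  R: 49 + 0.22×(255−49) = 49 + 45.32 = 94.32 → 94
  G: 203 + 0.22×(255−203) = 203 + 11.44 = 214.44 → 214
  B: 23 + 0.22×(255−23) = 23 + 51.04 = 74.04 → 74
  → #5ED64A

#4DB13C, #5ED64A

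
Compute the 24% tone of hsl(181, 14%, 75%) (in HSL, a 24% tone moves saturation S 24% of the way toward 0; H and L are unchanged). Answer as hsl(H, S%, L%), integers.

S moves 24% from 14 toward 0: 14 − 3.36 = 10.64 → 11.
H and L are unchanged.

hsl(181, 11%, 75%)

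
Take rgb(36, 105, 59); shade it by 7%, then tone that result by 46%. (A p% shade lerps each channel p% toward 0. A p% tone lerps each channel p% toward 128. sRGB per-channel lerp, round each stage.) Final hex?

Lerp each channel 7% toward 0:
  R: 36 + 0.07×(0−36) = 36 − 2.52 = 33.48 → 33
  G: 105 − 7.35 = 97.65 → 98
  B: 59 − 4.13 = 54.87 → 55
After the shade: rgb(33, 98, 55) = #216237.
A 46% tone moves each channel 46% toward 128:
  R: 33 + 43.7 = 76.7 → 77
  G: 98 + 13.8 = 111.8 → 112
  B: 55 + 0.46×(128−55) = 55 + 33.58 = 88.58 → 89
rgb(77, 112, 89) = #4D7059.

#4D7059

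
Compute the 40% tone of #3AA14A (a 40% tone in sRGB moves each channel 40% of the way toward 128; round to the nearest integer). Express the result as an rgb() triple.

#3AA14A is rgb(58, 161, 74).
Lerp each channel 40% toward 128:
  R: 58 + 0.4×(128−58) = 58 + 28 = 86 → 86
  G: 161 + 0.4×(128−161) = 161 − 13.2 = 147.8 → 148
  B: 74 + 21.6 = 95.6 → 96

rgb(86, 148, 96)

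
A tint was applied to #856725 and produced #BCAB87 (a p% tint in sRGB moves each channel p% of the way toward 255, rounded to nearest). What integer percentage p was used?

45%

#856725 is rgb(133, 103, 37); #BCAB87 is rgb(188, 171, 135).
On the B channel (widest range): 135 ≈ 37 + (p/100)(255 − 37), so p ≈ 100×(135 − 37)/(255 − 37) = 9800/218 = 44.95.
p = 45 reproduces all three channels after rounding.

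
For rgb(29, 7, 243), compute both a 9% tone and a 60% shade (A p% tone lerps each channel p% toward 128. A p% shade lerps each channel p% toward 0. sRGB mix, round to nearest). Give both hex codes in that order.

#2612e9, #0c0361

9% tone:
  R: 29 + 8.91 = 37.91 → 38
  G: 7 + 0.09×(128−7) = 7 + 10.89 = 17.89 → 18
  B: 243 + 0.09×(128−243) = 243 − 10.35 = 232.65 → 233
  → #2612e9
60% shade:
  R: 29 − 17.4 = 11.6 → 12
  G: 7 + 0.6×(0−7) = 7 − 4.2 = 2.8 → 3
  B: 243 + 0.6×(0−243) = 243 − 145.8 = 97.2 → 97
  → #0c0361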